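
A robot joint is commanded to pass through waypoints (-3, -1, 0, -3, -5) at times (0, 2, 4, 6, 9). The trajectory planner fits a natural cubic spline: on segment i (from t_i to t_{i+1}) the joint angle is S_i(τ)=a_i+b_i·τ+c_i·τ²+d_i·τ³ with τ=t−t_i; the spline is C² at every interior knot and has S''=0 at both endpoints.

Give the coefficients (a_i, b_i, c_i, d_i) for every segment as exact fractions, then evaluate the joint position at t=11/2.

Δ: Δ0=1, Δ1=1/2, Δ2=-3/2, Δ3=-2/3
row 1: diag=8, rhs=-3; c'=1/4, d'=-3/8
row 2: denom=8−2·1/4=15/2; d'=(-12−2·-3/8)/(15/2)=-3/2
row 3: denom=10−2·4/15=142/15; d'=(5−2·-3/2)/(142/15)=60/71
back: M3=60/71
back: M2=-3/2−4/15·60/71=-245/142
back: M1=-3/8−1/4·-245/142=4/71
M: M0=0, M1=4/71, M2=-245/142, M3=60/71, M4=0
seg 0: a=-3, c=M0/2=0, d=(M1−M0)/(6·2)=1/213, b=Δ0−h0·(2M0+M1)/6=209/213
seg 1: a=-1, c=M1/2=2/71, d=(M2−M1)/(6·2)=-253/1704, b=Δ1−h1·(2M1+M2)/6=221/213
seg 2: a=0, c=M2/2=-245/284, d=(M3−M2)/(6·2)=365/1704, b=Δ2−h2·(2M2+M3)/6=-269/426
seg 3: a=-3, c=M3/2=30/71, d=(M4−M3)/(6·3)=-10/213, b=Δ3−h3·(2M3+M4)/6=-322/213
t_q=11/2 → seg 2, τ=3/2; S=0+-269/426·τ+-245/284·τ²+365/1704·τ³=-9839/4544

  seg 0: a=-3 b=209/213 c=0 d=1/213
  seg 1: a=-1 b=221/213 c=2/71 d=-253/1704
  seg 2: a=0 b=-269/426 c=-245/284 d=365/1704
  seg 3: a=-3 b=-322/213 c=30/71 d=-10/213
S(11/2) = -9839/4544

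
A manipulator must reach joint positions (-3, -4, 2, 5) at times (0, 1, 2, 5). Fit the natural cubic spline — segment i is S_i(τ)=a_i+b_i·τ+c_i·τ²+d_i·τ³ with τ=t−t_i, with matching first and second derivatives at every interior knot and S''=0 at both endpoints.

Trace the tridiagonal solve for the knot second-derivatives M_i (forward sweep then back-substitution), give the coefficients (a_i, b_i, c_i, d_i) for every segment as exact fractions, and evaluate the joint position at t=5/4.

Δ: Δ0=-1, Δ1=6, Δ2=1
row 1: diag=4, rhs=42; c'=1/4, d'=21/2
row 2: denom=8−1·1/4=31/4; d'=(-30−1·21/2)/(31/4)=-162/31
back: M2=-162/31
back: M1=21/2−1/4·-162/31=366/31
M: M0=0, M1=366/31, M2=-162/31, M3=0
seg 0: a=-3, c=M0/2=0, d=(M1−M0)/(6·1)=61/31, b=Δ0−h0·(2M0+M1)/6=-92/31
seg 1: a=-4, c=M1/2=183/31, d=(M2−M1)/(6·1)=-88/31, b=Δ1−h1·(2M1+M2)/6=91/31
seg 2: a=2, c=M2/2=-81/31, d=(M3−M2)/(6·3)=9/31, b=Δ2−h2·(2M2+M3)/6=193/31
t_q=5/4 → seg 1, τ=1/4; S=-4+91/31·τ+183/31·τ²+-88/31·τ³=-1459/496

  seg 0: a=-3 b=-92/31 c=0 d=61/31
  seg 1: a=-4 b=91/31 c=183/31 d=-88/31
  seg 2: a=2 b=193/31 c=-81/31 d=9/31
S(5/4) = -1459/496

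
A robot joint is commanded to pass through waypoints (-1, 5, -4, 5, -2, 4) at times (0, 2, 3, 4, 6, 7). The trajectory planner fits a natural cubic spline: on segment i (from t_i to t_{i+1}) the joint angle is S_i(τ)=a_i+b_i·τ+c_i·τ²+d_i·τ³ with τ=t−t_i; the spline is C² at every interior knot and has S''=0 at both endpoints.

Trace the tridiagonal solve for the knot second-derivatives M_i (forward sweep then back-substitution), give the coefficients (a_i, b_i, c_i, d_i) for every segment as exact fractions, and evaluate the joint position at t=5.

  seg 0: a=-1 b=1592/175 c=0 d=-1067/700
  seg 1: a=5 b=-1609/175 c=-3201/350 d=467/50
  seg 2: a=-4 b=187/350 c=3303/175 d=-3643/350
  seg 3: a=5 b=247/35 c=-4323/350 d=4951/1400
  seg 4: a=-2 b=31/350 c=6207/700 d=-2069/700
S(5) = 4539/1400

Δ: Δ0=3, Δ1=-9, Δ2=9, Δ3=-7/2, Δ4=6
row 1: diag=6, rhs=-72; c'=1/6, d'=-12
row 2: denom=4−1·1/6=23/6; d'=(108−1·-12)/(23/6)=720/23
row 3: denom=6−1·6/23=132/23; d'=(-75−1·720/23)/(132/23)=-815/44
row 4: denom=6−2·23/66=175/33; d'=(57−2·-815/44)/(175/33)=6207/350
back: M4=6207/350
back: M3=-815/44−23/66·6207/350=-4323/175
back: M2=720/23−6/23·-4323/175=6606/175
back: M1=-12−1/6·6606/175=-3201/175
M: M0=0, M1=-3201/175, M2=6606/175, M3=-4323/175, M4=6207/350, M5=0
seg 0: a=-1, c=M0/2=0, d=(M1−M0)/(6·2)=-1067/700, b=Δ0−h0·(2M0+M1)/6=1592/175
seg 1: a=5, c=M1/2=-3201/350, d=(M2−M1)/(6·1)=467/50, b=Δ1−h1·(2M1+M2)/6=-1609/175
seg 2: a=-4, c=M2/2=3303/175, d=(M3−M2)/(6·1)=-3643/350, b=Δ2−h2·(2M2+M3)/6=187/350
seg 3: a=5, c=M3/2=-4323/350, d=(M4−M3)/(6·2)=4951/1400, b=Δ3−h3·(2M3+M4)/6=247/35
seg 4: a=-2, c=M4/2=6207/700, d=(M5−M4)/(6·1)=-2069/700, b=Δ4−h4·(2M4+M5)/6=31/350
t_q=5 → seg 3, τ=1; S=5+247/35·τ+-4323/350·τ²+4951/1400·τ³=4539/1400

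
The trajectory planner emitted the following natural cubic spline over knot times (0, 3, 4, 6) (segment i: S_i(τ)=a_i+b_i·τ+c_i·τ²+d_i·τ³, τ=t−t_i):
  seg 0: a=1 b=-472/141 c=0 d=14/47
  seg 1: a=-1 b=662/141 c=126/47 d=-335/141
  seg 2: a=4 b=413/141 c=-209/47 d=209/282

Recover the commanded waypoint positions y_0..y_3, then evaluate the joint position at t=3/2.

y_0 = S_0(0) = a_0 = 1
y_1 = S_1(0) = a_1 = -1
y_2 = S_2(0) = a_2 = 4
y_3 = S_2(2) = -2
t_q=3/2 is in segment 0 (τ=3/2); S_0(τ)=-567/188

y_0=1 y_1=-1 y_2=4 y_3=-2
S(3/2) = -567/188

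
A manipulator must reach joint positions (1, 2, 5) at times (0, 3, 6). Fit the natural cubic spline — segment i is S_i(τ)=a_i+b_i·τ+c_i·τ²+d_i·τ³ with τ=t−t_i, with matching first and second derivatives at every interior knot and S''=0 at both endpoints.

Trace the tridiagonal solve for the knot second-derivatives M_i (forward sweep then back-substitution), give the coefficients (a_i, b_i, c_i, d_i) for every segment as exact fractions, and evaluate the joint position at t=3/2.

  seg 0: a=1 b=1/6 c=0 d=1/54
  seg 1: a=2 b=2/3 c=1/6 d=-1/54
S(3/2) = 21/16

Δ: Δ0=1/3, Δ1=1
row 1: diag=12, rhs=4; c'=1/4, d'=1/3
back: M1=1/3
M: M0=0, M1=1/3, M2=0
seg 0: a=1, c=M0/2=0, d=(M1−M0)/(6·3)=1/54, b=Δ0−h0·(2M0+M1)/6=1/6
seg 1: a=2, c=M1/2=1/6, d=(M2−M1)/(6·3)=-1/54, b=Δ1−h1·(2M1+M2)/6=2/3
t_q=3/2 → seg 0, τ=3/2; S=1+1/6·τ+0·τ²+1/54·τ³=21/16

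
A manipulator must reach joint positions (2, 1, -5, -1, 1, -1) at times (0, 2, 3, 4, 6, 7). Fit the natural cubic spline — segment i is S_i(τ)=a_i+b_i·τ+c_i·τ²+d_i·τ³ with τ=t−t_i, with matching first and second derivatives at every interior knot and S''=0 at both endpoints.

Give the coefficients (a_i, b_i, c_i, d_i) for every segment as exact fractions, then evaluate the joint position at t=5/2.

Δ: Δ0=-1/2, Δ1=-6, Δ2=4, Δ3=1, Δ4=-2
row 1: diag=6, rhs=-33; c'=1/6, d'=-11/2
row 2: denom=4−1·1/6=23/6; d'=(60−1·-11/2)/(23/6)=393/23
row 3: denom=6−1·6/23=132/23; d'=(-18−1·393/23)/(132/23)=-269/44
row 4: denom=6−2·23/66=175/33; d'=(-18−2·-269/44)/(175/33)=-381/350
back: M4=-381/350
back: M3=-269/44−23/66·-381/350=-2007/350
back: M2=393/23−6/23·-2007/350=3252/175
back: M1=-11/2−1/6·3252/175=-3009/350
M: M0=0, M1=-3009/350, M2=3252/175, M3=-2007/350, M4=-381/350, M5=0
seg 0: a=2, c=M0/2=0, d=(M1−M0)/(6·2)=-1003/1400, b=Δ0−h0·(2M0+M1)/6=414/175
seg 1: a=1, c=M1/2=-3009/700, d=(M2−M1)/(6·1)=453/100, b=Δ1−h1·(2M1+M2)/6=-2181/350
seg 2: a=-5, c=M2/2=1626/175, d=(M3−M2)/(6·1)=-2837/700, b=Δ2−h2·(2M2+M3)/6=-867/700
seg 3: a=-1, c=M3/2=-2007/700, d=(M4−M3)/(6·2)=271/700, b=Δ3−h3·(2M3+M4)/6=363/70
seg 4: a=1, c=M4/2=-381/700, d=(M5−M4)/(6·1)=127/700, b=Δ4−h4·(2M4+M5)/6=-573/350
t_q=5/2 → seg 1, τ=1/2; S=1+-2181/350·τ+-3009/700·τ²+453/100·τ³=-2939/1120

  seg 0: a=2 b=414/175 c=0 d=-1003/1400
  seg 1: a=1 b=-2181/350 c=-3009/700 d=453/100
  seg 2: a=-5 b=-867/700 c=1626/175 d=-2837/700
  seg 3: a=-1 b=363/70 c=-2007/700 d=271/700
  seg 4: a=1 b=-573/350 c=-381/700 d=127/700
S(5/2) = -2939/1120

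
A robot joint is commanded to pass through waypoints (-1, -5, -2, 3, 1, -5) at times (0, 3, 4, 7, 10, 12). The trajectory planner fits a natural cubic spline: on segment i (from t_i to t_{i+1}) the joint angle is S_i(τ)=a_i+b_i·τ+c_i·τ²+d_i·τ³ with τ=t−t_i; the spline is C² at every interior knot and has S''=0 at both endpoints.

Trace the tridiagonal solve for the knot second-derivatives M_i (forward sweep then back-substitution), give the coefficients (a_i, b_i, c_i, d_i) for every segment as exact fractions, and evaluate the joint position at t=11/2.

Δ: Δ0=-4/3, Δ1=3, Δ2=5/3, Δ3=-2/3, Δ4=-3
row 1: diag=8, rhs=26; c'=1/8, d'=13/4
row 2: denom=8−1·1/8=63/8; d'=(-8−1·13/4)/(63/8)=-10/7
row 3: denom=12−3·8/21=76/7; d'=(-14−3·-10/7)/(76/7)=-17/19
row 4: denom=10−3·21/76=697/76; d'=(-14−3·-17/19)/(697/76)=-860/697
back: M4=-860/697
back: M3=-17/19−21/76·-860/697=-386/697
back: M2=-10/7−8/21·-386/697=-2546/2091
back: M1=13/4−1/8·-2546/2091=7114/2091
M: M0=0, M1=7114/2091, M2=-2546/2091, M3=-386/697, M4=-860/697, M5=0
seg 0: a=-1, c=M0/2=0, d=(M1−M0)/(6·3)=3557/18819, b=Δ0−h0·(2M0+M1)/6=-2115/697
seg 1: a=-5, c=M1/2=3557/2091, d=(M2−M1)/(6·1)=-1610/2091, b=Δ1−h1·(2M1+M2)/6=1442/697
seg 2: a=-2, c=M2/2=-1273/2091, d=(M3−M2)/(6·3)=694/18819, b=Δ2−h2·(2M2+M3)/6=6610/2091
seg 3: a=3, c=M3/2=-193/697, d=(M4−M3)/(6·3)=-79/2091, b=Δ3−h3·(2M3+M4)/6=62/123
seg 4: a=1, c=M4/2=-430/697, d=(M5−M4)/(6·2)=215/2091, b=Δ4−h4·(2M4+M5)/6=-4553/2091
t_q=11/2 → seg 2, τ=3/2; S=-2+6610/2091·τ+-1273/2091·τ²+694/18819·τ³=1043/697

  seg 0: a=-1 b=-2115/697 c=0 d=3557/18819
  seg 1: a=-5 b=1442/697 c=3557/2091 d=-1610/2091
  seg 2: a=-2 b=6610/2091 c=-1273/2091 d=694/18819
  seg 3: a=3 b=62/123 c=-193/697 d=-79/2091
  seg 4: a=1 b=-4553/2091 c=-430/697 d=215/2091
S(11/2) = 1043/697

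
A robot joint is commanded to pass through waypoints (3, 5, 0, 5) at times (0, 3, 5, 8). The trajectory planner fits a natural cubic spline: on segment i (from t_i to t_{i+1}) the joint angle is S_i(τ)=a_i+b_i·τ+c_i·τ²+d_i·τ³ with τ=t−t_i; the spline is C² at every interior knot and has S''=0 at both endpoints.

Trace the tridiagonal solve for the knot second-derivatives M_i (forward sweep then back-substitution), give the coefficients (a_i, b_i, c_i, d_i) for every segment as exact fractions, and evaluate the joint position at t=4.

  seg 0: a=3 b=23/12 c=0 d=-5/36
  seg 1: a=5 b=-11/6 c=-5/4 d=11/24
  seg 2: a=0 b=-4/3 c=3/2 d=-1/6
S(4) = 19/8

Δ: Δ0=2/3, Δ1=-5/2, Δ2=5/3
row 1: diag=10, rhs=-19; c'=1/5, d'=-19/10
row 2: denom=10−2·1/5=48/5; d'=(25−2·-19/10)/(48/5)=3
back: M2=3
back: M1=-19/10−1/5·3=-5/2
M: M0=0, M1=-5/2, M2=3, M3=0
seg 0: a=3, c=M0/2=0, d=(M1−M0)/(6·3)=-5/36, b=Δ0−h0·(2M0+M1)/6=23/12
seg 1: a=5, c=M1/2=-5/4, d=(M2−M1)/(6·2)=11/24, b=Δ1−h1·(2M1+M2)/6=-11/6
seg 2: a=0, c=M2/2=3/2, d=(M3−M2)/(6·3)=-1/6, b=Δ2−h2·(2M2+M3)/6=-4/3
t_q=4 → seg 1, τ=1; S=5+-11/6·τ+-5/4·τ²+11/24·τ³=19/8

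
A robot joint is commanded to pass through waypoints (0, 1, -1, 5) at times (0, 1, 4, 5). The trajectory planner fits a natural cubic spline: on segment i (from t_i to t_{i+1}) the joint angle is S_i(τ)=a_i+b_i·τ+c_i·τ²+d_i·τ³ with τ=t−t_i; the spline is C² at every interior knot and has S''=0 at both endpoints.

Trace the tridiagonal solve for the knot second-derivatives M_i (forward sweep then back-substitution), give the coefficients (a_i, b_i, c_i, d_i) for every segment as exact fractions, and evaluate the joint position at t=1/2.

Δ: Δ0=1, Δ1=-2/3, Δ2=6
row 1: diag=8, rhs=-10; c'=3/8, d'=-5/4
row 2: denom=8−3·3/8=55/8; d'=(40−3·-5/4)/(55/8)=70/11
back: M2=70/11
back: M1=-5/4−3/8·70/11=-40/11
M: M0=0, M1=-40/11, M2=70/11, M3=0
seg 0: a=0, c=M0/2=0, d=(M1−M0)/(6·1)=-20/33, b=Δ0−h0·(2M0+M1)/6=53/33
seg 1: a=1, c=M1/2=-20/11, d=(M2−M1)/(6·3)=5/9, b=Δ1−h1·(2M1+M2)/6=-7/33
seg 2: a=-1, c=M2/2=35/11, d=(M3−M2)/(6·1)=-35/33, b=Δ2−h2·(2M2+M3)/6=128/33
t_q=1/2 → seg 0, τ=1/2; S=0+53/33·τ+0·τ²+-20/33·τ³=8/11

  seg 0: a=0 b=53/33 c=0 d=-20/33
  seg 1: a=1 b=-7/33 c=-20/11 d=5/9
  seg 2: a=-1 b=128/33 c=35/11 d=-35/33
S(1/2) = 8/11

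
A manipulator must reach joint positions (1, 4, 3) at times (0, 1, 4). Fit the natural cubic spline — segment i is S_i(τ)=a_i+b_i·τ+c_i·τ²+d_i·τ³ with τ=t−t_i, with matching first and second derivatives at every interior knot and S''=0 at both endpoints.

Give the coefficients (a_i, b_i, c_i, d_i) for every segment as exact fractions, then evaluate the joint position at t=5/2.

Δ: Δ0=3, Δ1=-1/3
row 1: diag=8, rhs=-20; c'=3/8, d'=-5/2
back: M1=-5/2
M: M0=0, M1=-5/2, M2=0
seg 0: a=1, c=M0/2=0, d=(M1−M0)/(6·1)=-5/12, b=Δ0−h0·(2M0+M1)/6=41/12
seg 1: a=4, c=M1/2=-5/4, d=(M2−M1)/(6·3)=5/36, b=Δ1−h1·(2M1+M2)/6=13/6
t_q=5/2 → seg 1, τ=3/2; S=4+13/6·τ+-5/4·τ²+5/36·τ³=157/32

  seg 0: a=1 b=41/12 c=0 d=-5/12
  seg 1: a=4 b=13/6 c=-5/4 d=5/36
S(5/2) = 157/32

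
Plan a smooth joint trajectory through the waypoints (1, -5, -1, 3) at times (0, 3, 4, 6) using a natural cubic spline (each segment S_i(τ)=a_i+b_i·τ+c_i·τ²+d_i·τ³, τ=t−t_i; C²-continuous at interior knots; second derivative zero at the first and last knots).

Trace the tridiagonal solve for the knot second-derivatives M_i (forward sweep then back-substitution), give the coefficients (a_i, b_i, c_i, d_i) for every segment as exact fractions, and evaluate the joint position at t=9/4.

Δ: Δ0=-2, Δ1=4, Δ2=2
row 1: diag=8, rhs=36; c'=1/8, d'=9/2
row 2: denom=6−1·1/8=47/8; d'=(-12−1·9/2)/(47/8)=-132/47
back: M2=-132/47
back: M1=9/2−1/8·-132/47=228/47
M: M0=0, M1=228/47, M2=-132/47, M3=0
seg 0: a=1, c=M0/2=0, d=(M1−M0)/(6·3)=38/141, b=Δ0−h0·(2M0+M1)/6=-208/47
seg 1: a=-5, c=M1/2=114/47, d=(M2−M1)/(6·1)=-60/47, b=Δ1−h1·(2M1+M2)/6=134/47
seg 2: a=-1, c=M2/2=-66/47, d=(M3−M2)/(6·2)=11/47, b=Δ2−h2·(2M2+M3)/6=182/47
t_q=9/4 → seg 0, τ=9/4; S=1+-208/47·τ+0·τ²+38/141·τ³=-8855/1504

  seg 0: a=1 b=-208/47 c=0 d=38/141
  seg 1: a=-5 b=134/47 c=114/47 d=-60/47
  seg 2: a=-1 b=182/47 c=-66/47 d=11/47
S(9/4) = -8855/1504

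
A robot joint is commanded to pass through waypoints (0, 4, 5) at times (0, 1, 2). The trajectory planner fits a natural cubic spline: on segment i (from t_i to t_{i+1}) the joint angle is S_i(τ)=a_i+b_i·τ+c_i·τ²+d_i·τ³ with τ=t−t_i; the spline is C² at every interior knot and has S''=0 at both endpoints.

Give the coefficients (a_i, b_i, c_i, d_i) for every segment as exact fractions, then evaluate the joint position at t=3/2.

  seg 0: a=0 b=19/4 c=0 d=-3/4
  seg 1: a=4 b=5/2 c=-9/4 d=3/4
S(3/2) = 153/32

Δ: Δ0=4, Δ1=1
row 1: diag=4, rhs=-18; c'=1/4, d'=-9/2
back: M1=-9/2
M: M0=0, M1=-9/2, M2=0
seg 0: a=0, c=M0/2=0, d=(M1−M0)/(6·1)=-3/4, b=Δ0−h0·(2M0+M1)/6=19/4
seg 1: a=4, c=M1/2=-9/4, d=(M2−M1)/(6·1)=3/4, b=Δ1−h1·(2M1+M2)/6=5/2
t_q=3/2 → seg 1, τ=1/2; S=4+5/2·τ+-9/4·τ²+3/4·τ³=153/32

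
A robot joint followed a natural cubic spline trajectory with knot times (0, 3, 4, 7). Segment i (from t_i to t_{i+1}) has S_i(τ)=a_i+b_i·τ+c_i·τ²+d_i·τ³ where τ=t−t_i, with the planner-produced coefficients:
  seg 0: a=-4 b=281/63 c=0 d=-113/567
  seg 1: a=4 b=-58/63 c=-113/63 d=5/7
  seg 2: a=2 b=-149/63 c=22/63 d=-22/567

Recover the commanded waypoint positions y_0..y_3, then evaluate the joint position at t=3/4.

y_0=-4 y_1=4 y_2=2 y_3=-3
S(3/4) = -331/448

y_0 = S_0(0) = a_0 = -4
y_1 = S_1(0) = a_1 = 4
y_2 = S_2(0) = a_2 = 2
y_3 = S_2(3) = -3
t_q=3/4 is in segment 0 (τ=3/4); S_0(τ)=-331/448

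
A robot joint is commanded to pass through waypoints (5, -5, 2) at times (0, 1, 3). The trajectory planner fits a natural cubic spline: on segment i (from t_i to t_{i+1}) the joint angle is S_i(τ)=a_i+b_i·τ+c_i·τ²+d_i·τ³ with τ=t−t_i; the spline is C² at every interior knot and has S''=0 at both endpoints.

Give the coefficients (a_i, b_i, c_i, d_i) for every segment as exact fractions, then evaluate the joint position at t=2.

Δ: Δ0=-10, Δ1=7/2
row 1: diag=6, rhs=81; c'=1/3, d'=27/2
back: M1=27/2
M: M0=0, M1=27/2, M2=0
seg 0: a=5, c=M0/2=0, d=(M1−M0)/(6·1)=9/4, b=Δ0−h0·(2M0+M1)/6=-49/4
seg 1: a=-5, c=M1/2=27/4, d=(M2−M1)/(6·2)=-9/8, b=Δ1−h1·(2M1+M2)/6=-11/2
t_q=2 → seg 1, τ=1; S=-5+-11/2·τ+27/4·τ²+-9/8·τ³=-39/8

  seg 0: a=5 b=-49/4 c=0 d=9/4
  seg 1: a=-5 b=-11/2 c=27/4 d=-9/8
S(2) = -39/8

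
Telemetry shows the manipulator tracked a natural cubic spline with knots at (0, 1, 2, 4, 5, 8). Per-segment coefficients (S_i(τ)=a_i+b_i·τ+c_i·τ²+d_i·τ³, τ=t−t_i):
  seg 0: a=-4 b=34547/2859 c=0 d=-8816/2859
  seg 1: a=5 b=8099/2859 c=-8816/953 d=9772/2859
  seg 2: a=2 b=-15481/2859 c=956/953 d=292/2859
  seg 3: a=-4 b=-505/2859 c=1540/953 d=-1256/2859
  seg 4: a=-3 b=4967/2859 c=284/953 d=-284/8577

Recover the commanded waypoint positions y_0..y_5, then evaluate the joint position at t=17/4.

y_0=-4 y_1=5 y_2=2 y_3=-4 y_4=-3 y_5=4
S(17/4) = -30115/7624

y_0 = S_0(0) = a_0 = -4
y_1 = S_1(0) = a_1 = 5
y_2 = S_2(0) = a_2 = 2
y_3 = S_3(0) = a_3 = -4
y_4 = S_4(0) = a_4 = -3
y_5 = S_4(3) = 4
t_q=17/4 is in segment 3 (τ=1/4); S_3(τ)=-30115/7624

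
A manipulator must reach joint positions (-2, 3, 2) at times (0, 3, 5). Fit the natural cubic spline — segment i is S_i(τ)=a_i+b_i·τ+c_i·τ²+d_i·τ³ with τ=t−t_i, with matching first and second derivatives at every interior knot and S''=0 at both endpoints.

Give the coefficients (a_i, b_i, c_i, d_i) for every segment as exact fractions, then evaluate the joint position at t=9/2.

Δ: Δ0=5/3, Δ1=-1/2
row 1: diag=10, rhs=-13; c'=1/5, d'=-13/10
back: M1=-13/10
M: M0=0, M1=-13/10, M2=0
seg 0: a=-2, c=M0/2=0, d=(M1−M0)/(6·3)=-13/180, b=Δ0−h0·(2M0+M1)/6=139/60
seg 1: a=3, c=M1/2=-13/20, d=(M2−M1)/(6·2)=13/120, b=Δ1−h1·(2M1+M2)/6=11/30
t_q=9/2 → seg 1, τ=3/2; S=3+11/30·τ+-13/20·τ²+13/120·τ³=157/64

  seg 0: a=-2 b=139/60 c=0 d=-13/180
  seg 1: a=3 b=11/30 c=-13/20 d=13/120
S(9/2) = 157/64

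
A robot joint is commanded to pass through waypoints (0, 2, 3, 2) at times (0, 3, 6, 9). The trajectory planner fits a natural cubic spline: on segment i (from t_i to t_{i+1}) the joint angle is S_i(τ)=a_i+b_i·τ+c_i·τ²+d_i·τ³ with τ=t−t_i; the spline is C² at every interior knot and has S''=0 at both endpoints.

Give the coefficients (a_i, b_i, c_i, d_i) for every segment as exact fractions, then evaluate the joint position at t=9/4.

  seg 0: a=0 b=32/45 c=0 d=-2/405
  seg 1: a=2 b=26/45 c=-2/45 d=-1/81
  seg 2: a=3 b=-1/45 c=-7/45 d=7/405
S(9/4) = 247/160

Δ: Δ0=2/3, Δ1=1/3, Δ2=-1/3
row 1: diag=12, rhs=-2; c'=1/4, d'=-1/6
row 2: denom=12−3·1/4=45/4; d'=(-4−3·-1/6)/(45/4)=-14/45
back: M2=-14/45
back: M1=-1/6−1/4·-14/45=-4/45
M: M0=0, M1=-4/45, M2=-14/45, M3=0
seg 0: a=0, c=M0/2=0, d=(M1−M0)/(6·3)=-2/405, b=Δ0−h0·(2M0+M1)/6=32/45
seg 1: a=2, c=M1/2=-2/45, d=(M2−M1)/(6·3)=-1/81, b=Δ1−h1·(2M1+M2)/6=26/45
seg 2: a=3, c=M2/2=-7/45, d=(M3−M2)/(6·3)=7/405, b=Δ2−h2·(2M2+M3)/6=-1/45
t_q=9/4 → seg 0, τ=9/4; S=0+32/45·τ+0·τ²+-2/405·τ³=247/160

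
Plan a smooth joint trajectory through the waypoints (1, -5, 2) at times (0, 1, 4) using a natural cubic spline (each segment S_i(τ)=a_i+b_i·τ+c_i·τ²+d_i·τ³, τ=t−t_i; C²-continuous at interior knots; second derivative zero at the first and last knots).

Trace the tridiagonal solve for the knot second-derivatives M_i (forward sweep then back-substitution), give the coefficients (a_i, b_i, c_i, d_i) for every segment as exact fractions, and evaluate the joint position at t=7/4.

Δ: Δ0=-6, Δ1=7/3
row 1: diag=8, rhs=50; c'=3/8, d'=25/4
back: M1=25/4
M: M0=0, M1=25/4, M2=0
seg 0: a=1, c=M0/2=0, d=(M1−M0)/(6·1)=25/24, b=Δ0−h0·(2M0+M1)/6=-169/24
seg 1: a=-5, c=M1/2=25/8, d=(M2−M1)/(6·3)=-25/72, b=Δ1−h1·(2M1+M2)/6=-47/12
t_q=7/4 → seg 1, τ=3/4; S=-5+-47/12·τ+25/8·τ²+-25/72·τ³=-3239/512

  seg 0: a=1 b=-169/24 c=0 d=25/24
  seg 1: a=-5 b=-47/12 c=25/8 d=-25/72
S(7/4) = -3239/512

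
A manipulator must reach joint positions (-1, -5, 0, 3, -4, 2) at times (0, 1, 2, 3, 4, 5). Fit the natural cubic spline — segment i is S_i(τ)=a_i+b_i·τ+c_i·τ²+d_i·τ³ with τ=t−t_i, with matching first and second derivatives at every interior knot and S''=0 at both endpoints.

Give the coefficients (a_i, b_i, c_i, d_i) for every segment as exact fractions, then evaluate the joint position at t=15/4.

  seg 0: a=-1 b=-1317/209 c=0 d=481/209
  seg 1: a=-5 b=126/209 c=1443/209 d=-524/209
  seg 2: a=0 b=1440/209 c=-129/209 d=-36/11
  seg 3: a=3 b=-870/209 c=-2181/209 d=1588/209
  seg 4: a=-4 b=-468/209 c=2583/209 d=-861/209
S(15/4) = -4659/1672

Δ: Δ0=-4, Δ1=5, Δ2=3, Δ3=-7, Δ4=6
row 1: diag=4, rhs=54; c'=1/4, d'=27/2
row 2: denom=4−1·1/4=15/4; d'=(-12−1·27/2)/(15/4)=-34/5
row 3: denom=4−1·4/15=56/15; d'=(-60−1·-34/5)/(56/15)=-57/4
row 4: denom=4−1·15/56=209/56; d'=(78−1·-57/4)/(209/56)=5166/209
back: M4=5166/209
back: M3=-57/4−15/56·5166/209=-4362/209
back: M2=-34/5−4/15·-4362/209=-258/209
back: M1=27/2−1/4·-258/209=2886/209
M: M0=0, M1=2886/209, M2=-258/209, M3=-4362/209, M4=5166/209, M5=0
seg 0: a=-1, c=M0/2=0, d=(M1−M0)/(6·1)=481/209, b=Δ0−h0·(2M0+M1)/6=-1317/209
seg 1: a=-5, c=M1/2=1443/209, d=(M2−M1)/(6·1)=-524/209, b=Δ1−h1·(2M1+M2)/6=126/209
seg 2: a=0, c=M2/2=-129/209, d=(M3−M2)/(6·1)=-36/11, b=Δ2−h2·(2M2+M3)/6=1440/209
seg 3: a=3, c=M3/2=-2181/209, d=(M4−M3)/(6·1)=1588/209, b=Δ3−h3·(2M3+M4)/6=-870/209
seg 4: a=-4, c=M4/2=2583/209, d=(M5−M4)/(6·1)=-861/209, b=Δ4−h4·(2M4+M5)/6=-468/209
t_q=15/4 → seg 3, τ=3/4; S=3+-870/209·τ+-2181/209·τ²+1588/209·τ³=-4659/1672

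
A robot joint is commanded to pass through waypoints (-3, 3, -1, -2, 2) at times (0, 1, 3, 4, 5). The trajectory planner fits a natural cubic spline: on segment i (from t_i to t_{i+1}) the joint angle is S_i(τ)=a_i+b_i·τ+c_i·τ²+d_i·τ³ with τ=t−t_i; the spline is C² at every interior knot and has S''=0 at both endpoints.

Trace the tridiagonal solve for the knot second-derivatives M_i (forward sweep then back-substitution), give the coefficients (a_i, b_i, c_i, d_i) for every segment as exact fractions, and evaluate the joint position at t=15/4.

Δ: Δ0=6, Δ1=-2, Δ2=-1, Δ3=4
row 1: diag=6, rhs=-48; c'=1/3, d'=-8
row 2: denom=6−2·1/3=16/3; d'=(6−2·-8)/(16/3)=33/8
row 3: denom=4−1·3/16=61/16; d'=(30−1·33/8)/(61/16)=414/61
back: M3=414/61
back: M2=33/8−3/16·414/61=174/61
back: M1=-8−1/3·174/61=-546/61
M: M0=0, M1=-546/61, M2=174/61, M3=414/61, M4=0
seg 0: a=-3, c=M0/2=0, d=(M1−M0)/(6·1)=-91/61, b=Δ0−h0·(2M0+M1)/6=457/61
seg 1: a=3, c=M1/2=-273/61, d=(M2−M1)/(6·2)=60/61, b=Δ1−h1·(2M1+M2)/6=184/61
seg 2: a=-1, c=M2/2=87/61, d=(M3−M2)/(6·1)=40/61, b=Δ2−h2·(2M2+M3)/6=-188/61
seg 3: a=-2, c=M3/2=207/61, d=(M4−M3)/(6·1)=-69/61, b=Δ3−h3·(2M3+M4)/6=106/61
t_q=15/4 → seg 2, τ=3/4; S=-1+-188/61·τ+87/61·τ²+40/61·τ³=-2179/976

  seg 0: a=-3 b=457/61 c=0 d=-91/61
  seg 1: a=3 b=184/61 c=-273/61 d=60/61
  seg 2: a=-1 b=-188/61 c=87/61 d=40/61
  seg 3: a=-2 b=106/61 c=207/61 d=-69/61
S(15/4) = -2179/976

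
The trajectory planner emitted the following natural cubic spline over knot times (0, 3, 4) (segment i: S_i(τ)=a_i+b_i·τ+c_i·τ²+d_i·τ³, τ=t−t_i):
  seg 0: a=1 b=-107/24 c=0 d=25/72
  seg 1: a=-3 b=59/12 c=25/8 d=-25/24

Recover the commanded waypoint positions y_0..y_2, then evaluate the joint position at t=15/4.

y_0=1 y_1=-3 y_2=4
S(15/4) = 1027/512

y_0 = S_0(0) = a_0 = 1
y_1 = S_1(0) = a_1 = -3
y_2 = S_1(1) = 4
t_q=15/4 is in segment 1 (τ=3/4); S_1(τ)=1027/512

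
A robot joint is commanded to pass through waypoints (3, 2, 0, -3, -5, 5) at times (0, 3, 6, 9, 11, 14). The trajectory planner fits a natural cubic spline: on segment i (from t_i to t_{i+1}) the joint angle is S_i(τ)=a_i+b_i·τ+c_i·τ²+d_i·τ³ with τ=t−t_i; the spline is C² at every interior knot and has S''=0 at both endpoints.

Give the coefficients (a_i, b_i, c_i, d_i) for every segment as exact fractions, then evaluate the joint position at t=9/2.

  seg 0: a=3 b=-41/165 c=0 d=-14/1485
  seg 1: a=2 b=-83/165 c=-14/165 d=1/99
  seg 2: a=0 b=-122/165 c=1/165 d=-46/1485
  seg 3: a=-3 b=-254/165 c=-3/11 d=179/660
  seg 4: a=-5 b=103/165 c=149/110 d=-149/990
S(9/2) = 479/440

Δ: Δ0=-1/3, Δ1=-2/3, Δ2=-1, Δ3=-1, Δ4=10/3
row 1: diag=12, rhs=-2; c'=1/4, d'=-1/6
row 2: denom=12−3·1/4=45/4; d'=(-2−3·-1/6)/(45/4)=-2/15
row 3: denom=10−3·4/15=46/5; d'=(0−3·-2/15)/(46/5)=1/23
row 4: denom=10−2·5/23=220/23; d'=(26−2·1/23)/(220/23)=149/55
back: M4=149/55
back: M3=1/23−5/23·149/55=-6/11
back: M2=-2/15−4/15·-6/11=2/165
back: M1=-1/6−1/4·2/165=-28/165
M: M0=0, M1=-28/165, M2=2/165, M3=-6/11, M4=149/55, M5=0
seg 0: a=3, c=M0/2=0, d=(M1−M0)/(6·3)=-14/1485, b=Δ0−h0·(2M0+M1)/6=-41/165
seg 1: a=2, c=M1/2=-14/165, d=(M2−M1)/(6·3)=1/99, b=Δ1−h1·(2M1+M2)/6=-83/165
seg 2: a=0, c=M2/2=1/165, d=(M3−M2)/(6·3)=-46/1485, b=Δ2−h2·(2M2+M3)/6=-122/165
seg 3: a=-3, c=M3/2=-3/11, d=(M4−M3)/(6·2)=179/660, b=Δ3−h3·(2M3+M4)/6=-254/165
seg 4: a=-5, c=M4/2=149/110, d=(M5−M4)/(6·3)=-149/990, b=Δ4−h4·(2M4+M5)/6=103/165
t_q=9/2 → seg 1, τ=3/2; S=2+-83/165·τ+-14/165·τ²+1/99·τ³=479/440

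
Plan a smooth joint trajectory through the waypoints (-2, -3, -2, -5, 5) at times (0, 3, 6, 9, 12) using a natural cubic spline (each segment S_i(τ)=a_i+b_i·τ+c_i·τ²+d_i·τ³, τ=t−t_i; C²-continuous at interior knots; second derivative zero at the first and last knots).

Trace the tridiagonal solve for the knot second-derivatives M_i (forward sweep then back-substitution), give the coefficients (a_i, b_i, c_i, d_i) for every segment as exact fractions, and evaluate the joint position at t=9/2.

Δ: Δ0=-1/3, Δ1=1/3, Δ2=-1, Δ3=10/3
row 1: diag=12, rhs=4; c'=1/4, d'=1/3
row 2: denom=12−3·1/4=45/4; d'=(-8−3·1/3)/(45/4)=-4/5
row 3: denom=12−3·4/15=56/5; d'=(26−3·-4/5)/(56/5)=71/28
back: M3=71/28
back: M2=-4/5−4/15·71/28=-31/21
back: M1=1/3−1/4·-31/21=59/84
M: M0=0, M1=59/84, M2=-31/21, M3=71/28, M4=0
seg 0: a=-2, c=M0/2=0, d=(M1−M0)/(6·3)=59/1512, b=Δ0−h0·(2M0+M1)/6=-115/168
seg 1: a=-3, c=M1/2=59/168, d=(M2−M1)/(6·3)=-61/504, b=Δ1−h1·(2M1+M2)/6=31/84
seg 2: a=-2, c=M2/2=-31/42, d=(M3−M2)/(6·3)=337/1512, b=Δ2−h2·(2M2+M3)/6=-19/24
seg 3: a=-5, c=M3/2=71/56, d=(M4−M3)/(6·3)=-71/504, b=Δ3−h3·(2M3+M4)/6=67/84
t_q=9/2 → seg 1, τ=3/2; S=-3+31/84·τ+59/168·τ²+-61/504·τ³=-925/448

  seg 0: a=-2 b=-115/168 c=0 d=59/1512
  seg 1: a=-3 b=31/84 c=59/168 d=-61/504
  seg 2: a=-2 b=-19/24 c=-31/42 d=337/1512
  seg 3: a=-5 b=67/84 c=71/56 d=-71/504
S(9/2) = -925/448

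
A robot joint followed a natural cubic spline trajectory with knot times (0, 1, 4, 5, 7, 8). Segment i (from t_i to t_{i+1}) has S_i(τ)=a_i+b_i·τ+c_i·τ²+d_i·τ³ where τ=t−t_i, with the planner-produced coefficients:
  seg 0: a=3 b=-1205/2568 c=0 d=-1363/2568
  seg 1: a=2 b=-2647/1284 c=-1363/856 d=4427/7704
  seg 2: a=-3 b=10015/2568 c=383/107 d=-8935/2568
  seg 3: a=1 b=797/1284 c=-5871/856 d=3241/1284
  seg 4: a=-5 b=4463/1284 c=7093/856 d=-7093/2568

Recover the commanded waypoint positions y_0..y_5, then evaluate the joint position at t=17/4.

y_0 = S_0(0) = a_0 = 3
y_1 = S_1(0) = a_1 = 2
y_2 = S_2(0) = a_2 = -3
y_3 = S_3(0) = a_3 = 1
y_4 = S_4(0) = a_4 = -5
y_5 = S_4(1) = 4
t_q=17/4 is in segment 2 (τ=1/4); S_2(τ)=-101661/54784

y_0=3 y_1=2 y_2=-3 y_3=1 y_4=-5 y_5=4
S(17/4) = -101661/54784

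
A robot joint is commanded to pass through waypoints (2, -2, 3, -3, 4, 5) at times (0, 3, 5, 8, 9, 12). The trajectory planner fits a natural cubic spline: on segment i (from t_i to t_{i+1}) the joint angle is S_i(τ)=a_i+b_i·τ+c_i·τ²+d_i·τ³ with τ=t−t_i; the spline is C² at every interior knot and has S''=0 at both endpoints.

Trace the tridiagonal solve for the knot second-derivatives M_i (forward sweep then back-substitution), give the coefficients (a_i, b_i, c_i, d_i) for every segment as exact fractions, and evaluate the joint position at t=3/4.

Δ: Δ0=-4/3, Δ1=5/2, Δ2=-2, Δ3=7, Δ4=1/3
row 1: diag=10, rhs=23; c'=1/5, d'=23/10
row 2: denom=10−2·1/5=48/5; d'=(-27−2·23/10)/(48/5)=-79/24
row 3: denom=8−3·5/16=113/16; d'=(54−3·-79/24)/(113/16)=1022/113
row 4: denom=8−1·16/113=888/113; d'=(-40−1·1022/113)/(888/113)=-2771/444
back: M4=-2771/444
back: M3=1022/113−16/113·-2771/444=1102/111
back: M2=-79/24−5/16·1102/111=-2839/444
back: M1=23/10−1/5·-2839/444=1589/444
M: M0=0, M1=1589/444, M2=-2839/444, M3=1102/111, M4=-2771/444, M5=0
seg 0: a=2, c=M0/2=0, d=(M1−M0)/(6·3)=1589/7992, b=Δ0−h0·(2M0+M1)/6=-2773/888
seg 1: a=-2, c=M1/2=1589/888, d=(M2−M1)/(6·2)=-123/148, b=Δ1−h1·(2M1+M2)/6=997/444
seg 2: a=3, c=M2/2=-2839/888, d=(M3−M2)/(6·3)=7247/7992, b=Δ2−h2·(2M2+M3)/6=-253/444
seg 3: a=-3, c=M3/2=551/111, d=(M4−M3)/(6·1)=-2393/888, b=Δ3−h3·(2M3+M4)/6=4201/888
seg 4: a=4, c=M4/2=-2771/888, d=(M5−M4)/(6·3)=2771/7992, b=Δ4−h4·(2M4+M5)/6=973/148
t_q=3/4 → seg 0, τ=3/4; S=2+-2773/888·τ+0·τ²+1589/7992·τ³=-4891/18944

  seg 0: a=2 b=-2773/888 c=0 d=1589/7992
  seg 1: a=-2 b=997/444 c=1589/888 d=-123/148
  seg 2: a=3 b=-253/444 c=-2839/888 d=7247/7992
  seg 3: a=-3 b=4201/888 c=551/111 d=-2393/888
  seg 4: a=4 b=973/148 c=-2771/888 d=2771/7992
S(3/4) = -4891/18944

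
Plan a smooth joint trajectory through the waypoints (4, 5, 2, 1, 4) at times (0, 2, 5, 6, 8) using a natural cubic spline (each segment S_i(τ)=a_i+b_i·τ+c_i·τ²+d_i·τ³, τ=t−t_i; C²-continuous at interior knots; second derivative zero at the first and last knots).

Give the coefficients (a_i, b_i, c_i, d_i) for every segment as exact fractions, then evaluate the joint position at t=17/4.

Δ: Δ0=1/2, Δ1=-1, Δ2=-1, Δ3=3/2
row 1: diag=10, rhs=-9; c'=3/10, d'=-9/10
row 2: denom=8−3·3/10=71/10; d'=(0−3·-9/10)/(71/10)=27/71
row 3: denom=6−1·10/71=416/71; d'=(15−1·27/71)/(416/71)=519/208
back: M3=519/208
back: M2=27/71−10/71·519/208=3/104
back: M1=-9/10−3/10·3/104=-189/208
M: M0=0, M1=-189/208, M2=3/104, M3=519/208, M4=0
seg 0: a=4, c=M0/2=0, d=(M1−M0)/(6·2)=-63/832, b=Δ0−h0·(2M0+M1)/6=167/208
seg 1: a=5, c=M1/2=-189/416, d=(M2−M1)/(6·3)=5/96, b=Δ1−h1·(2M1+M2)/6=-11/104
seg 2: a=2, c=M2/2=3/208, d=(M3−M2)/(6·1)=171/416, b=Δ2−h2·(2M2+M3)/6=-593/416
seg 3: a=1, c=M3/2=519/416, d=(M4−M3)/(6·2)=-173/832, b=Δ3−h3·(2M3+M4)/6=-17/104
t_q=17/4 → seg 1, τ=9/4; S=5+-11/104·τ+-189/416·τ²+5/96·τ³=81343/26624

  seg 0: a=4 b=167/208 c=0 d=-63/832
  seg 1: a=5 b=-11/104 c=-189/416 d=5/96
  seg 2: a=2 b=-593/416 c=3/208 d=171/416
  seg 3: a=1 b=-17/104 c=519/416 d=-173/832
S(17/4) = 81343/26624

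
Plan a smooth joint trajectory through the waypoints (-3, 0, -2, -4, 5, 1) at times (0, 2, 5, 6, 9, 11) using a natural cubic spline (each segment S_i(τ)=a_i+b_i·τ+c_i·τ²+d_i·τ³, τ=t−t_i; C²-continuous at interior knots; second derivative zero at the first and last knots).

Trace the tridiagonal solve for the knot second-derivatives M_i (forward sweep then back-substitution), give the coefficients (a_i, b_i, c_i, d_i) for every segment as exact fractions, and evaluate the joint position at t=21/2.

Δ: Δ0=3/2, Δ1=-2/3, Δ2=-2, Δ3=3, Δ4=-2
row 1: diag=10, rhs=-13; c'=3/10, d'=-13/10
row 2: denom=8−3·3/10=71/10; d'=(-8−3·-13/10)/(71/10)=-41/71
row 3: denom=8−1·10/71=558/71; d'=(30−1·-41/71)/(558/71)=2171/558
row 4: denom=10−3·71/186=549/62; d'=(-30−3·2171/558)/(549/62)=-7751/1647
back: M4=-7751/1647
back: M3=2171/558−71/186·-7751/1647=28100/4941
back: M2=-41/71−10/71·28100/4941=-6811/4941
back: M1=-13/10−3/10·-6811/4941=-1460/1647
M: M0=0, M1=-1460/1647, M2=-6811/4941, M3=28100/4941, M4=-7751/1647, M5=0
seg 0: a=-3, c=M0/2=0, d=(M1−M0)/(6·2)=-365/4941, b=Δ0−h0·(2M0+M1)/6=17743/9882
seg 1: a=0, c=M1/2=-730/1647, d=(M2−M1)/(6·3)=-2431/88938, b=Δ1−h1·(2M1+M2)/6=8983/9882
seg 2: a=-2, c=M2/2=-6811/9882, d=(M3−M2)/(6·1)=431/366, b=Δ2−h2·(2M2+M3)/6=-12295/4941
seg 3: a=-4, c=M3/2=14050/4941, d=(M4−M3)/(6·3)=-51353/88938, b=Δ3−h3·(2M3+M4)/6=-3301/9882
seg 4: a=5, c=M4/2=-7751/3294, d=(M5−M4)/(6·2)=7751/19764, b=Δ4−h4·(2M4+M5)/6=5620/4941
t_q=21/2 → seg 4, τ=3/2; S=5+5620/4941·τ+-7751/3294·τ²+7751/19764·τ³=144163/52704

  seg 0: a=-3 b=17743/9882 c=0 d=-365/4941
  seg 1: a=0 b=8983/9882 c=-730/1647 d=-2431/88938
  seg 2: a=-2 b=-12295/4941 c=-6811/9882 d=431/366
  seg 3: a=-4 b=-3301/9882 c=14050/4941 d=-51353/88938
  seg 4: a=5 b=5620/4941 c=-7751/3294 d=7751/19764
S(21/2) = 144163/52704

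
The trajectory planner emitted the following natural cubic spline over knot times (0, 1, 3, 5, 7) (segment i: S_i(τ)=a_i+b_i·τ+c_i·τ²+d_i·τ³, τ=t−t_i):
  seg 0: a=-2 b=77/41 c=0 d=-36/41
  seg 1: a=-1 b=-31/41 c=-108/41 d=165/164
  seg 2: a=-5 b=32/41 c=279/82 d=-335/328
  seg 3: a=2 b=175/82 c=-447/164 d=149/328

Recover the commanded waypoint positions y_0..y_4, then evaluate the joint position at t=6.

y_0=-2 y_1=-1 y_2=-5 y_3=2 y_4=-1
S(6) = 611/328

y_0 = S_0(0) = a_0 = -2
y_1 = S_1(0) = a_1 = -1
y_2 = S_2(0) = a_2 = -5
y_3 = S_3(0) = a_3 = 2
y_4 = S_3(2) = -1
t_q=6 is in segment 3 (τ=1); S_3(τ)=611/328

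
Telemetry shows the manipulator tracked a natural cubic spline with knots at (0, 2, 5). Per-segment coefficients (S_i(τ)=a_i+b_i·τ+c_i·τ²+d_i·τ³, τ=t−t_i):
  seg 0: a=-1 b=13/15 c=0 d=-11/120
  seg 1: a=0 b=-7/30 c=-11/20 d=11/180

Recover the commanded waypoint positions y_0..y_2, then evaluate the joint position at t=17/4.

y_0 = S_0(0) = a_0 = -1
y_1 = S_1(0) = a_1 = 0
y_2 = S_1(3) = -4
t_q=17/4 is in segment 1 (τ=9/4); S_1(τ)=-669/256

y_0=-1 y_1=0 y_2=-4
S(17/4) = -669/256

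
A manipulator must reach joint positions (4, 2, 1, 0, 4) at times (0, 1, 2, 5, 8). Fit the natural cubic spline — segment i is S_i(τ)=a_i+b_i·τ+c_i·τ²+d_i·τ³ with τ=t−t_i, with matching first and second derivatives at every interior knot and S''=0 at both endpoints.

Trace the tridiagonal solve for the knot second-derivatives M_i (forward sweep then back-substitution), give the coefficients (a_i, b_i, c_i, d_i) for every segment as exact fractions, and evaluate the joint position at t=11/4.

Δ: Δ0=-2, Δ1=-1, Δ2=-1/3, Δ3=4/3
row 1: diag=4, rhs=6; c'=1/4, d'=3/2
row 2: denom=8−1·1/4=31/4; d'=(4−1·3/2)/(31/4)=10/31
row 3: denom=12−3·12/31=336/31; d'=(10−3·10/31)/(336/31)=5/6
back: M3=5/6
back: M2=10/31−12/31·5/6=0
back: M1=3/2−1/4·0=3/2
M: M0=0, M1=3/2, M2=0, M3=5/6, M4=0
seg 0: a=4, c=M0/2=0, d=(M1−M0)/(6·1)=1/4, b=Δ0−h0·(2M0+M1)/6=-9/4
seg 1: a=2, c=M1/2=3/4, d=(M2−M1)/(6·1)=-1/4, b=Δ1−h1·(2M1+M2)/6=-3/2
seg 2: a=1, c=M2/2=0, d=(M3−M2)/(6·3)=5/108, b=Δ2−h2·(2M2+M3)/6=-3/4
seg 3: a=0, c=M3/2=5/12, d=(M4−M3)/(6·3)=-5/108, b=Δ3−h3·(2M3+M4)/6=1/2
t_q=11/4 → seg 2, τ=3/4; S=1+-3/4·τ+0·τ²+5/108·τ³=117/256

  seg 0: a=4 b=-9/4 c=0 d=1/4
  seg 1: a=2 b=-3/2 c=3/4 d=-1/4
  seg 2: a=1 b=-3/4 c=0 d=5/108
  seg 3: a=0 b=1/2 c=5/12 d=-5/108
S(11/4) = 117/256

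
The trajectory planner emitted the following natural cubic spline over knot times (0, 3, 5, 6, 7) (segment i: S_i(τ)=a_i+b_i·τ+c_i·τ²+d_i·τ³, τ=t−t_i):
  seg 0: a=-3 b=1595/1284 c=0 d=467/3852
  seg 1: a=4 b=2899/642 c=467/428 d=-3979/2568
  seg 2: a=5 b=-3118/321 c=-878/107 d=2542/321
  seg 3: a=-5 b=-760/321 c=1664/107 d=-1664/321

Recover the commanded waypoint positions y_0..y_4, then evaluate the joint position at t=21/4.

y_0=-3 y_1=4 y_2=5 y_3=-5 y_4=3
S(21/4) = 7473/3424

y_0 = S_0(0) = a_0 = -3
y_1 = S_1(0) = a_1 = 4
y_2 = S_2(0) = a_2 = 5
y_3 = S_3(0) = a_3 = -5
y_4 = S_3(1) = 3
t_q=21/4 is in segment 2 (τ=1/4); S_2(τ)=7473/3424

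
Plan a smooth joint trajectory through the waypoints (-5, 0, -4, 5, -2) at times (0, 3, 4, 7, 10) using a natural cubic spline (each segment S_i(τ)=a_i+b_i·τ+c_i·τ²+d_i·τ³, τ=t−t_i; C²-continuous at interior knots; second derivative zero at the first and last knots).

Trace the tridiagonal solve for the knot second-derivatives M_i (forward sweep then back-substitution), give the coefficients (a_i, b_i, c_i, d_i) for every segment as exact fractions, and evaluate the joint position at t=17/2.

  seg 0: a=-5 b=973/228 c=0 d=-593/2052
  seg 1: a=0 b=-403/114 c=-593/228 d=487/228
  seg 2: a=-4 b=-177/76 c=217/57 d=-463/684
  seg 3: a=5 b=85/38 c=-521/228 d=521/2052
S(17/2) = 2475/608

Δ: Δ0=5/3, Δ1=-4, Δ2=3, Δ3=-7/3
row 1: diag=8, rhs=-34; c'=1/8, d'=-17/4
row 2: denom=8−1·1/8=63/8; d'=(42−1·-17/4)/(63/8)=370/63
row 3: denom=12−3·8/21=76/7; d'=(-32−3·370/63)/(76/7)=-521/114
back: M3=-521/114
back: M2=370/63−8/21·-521/114=434/57
back: M1=-17/4−1/8·434/57=-593/114
M: M0=0, M1=-593/114, M2=434/57, M3=-521/114, M4=0
seg 0: a=-5, c=M0/2=0, d=(M1−M0)/(6·3)=-593/2052, b=Δ0−h0·(2M0+M1)/6=973/228
seg 1: a=0, c=M1/2=-593/228, d=(M2−M1)/(6·1)=487/228, b=Δ1−h1·(2M1+M2)/6=-403/114
seg 2: a=-4, c=M2/2=217/57, d=(M3−M2)/(6·3)=-463/684, b=Δ2−h2·(2M2+M3)/6=-177/76
seg 3: a=5, c=M3/2=-521/228, d=(M4−M3)/(6·3)=521/2052, b=Δ3−h3·(2M3+M4)/6=85/38
t_q=17/2 → seg 3, τ=3/2; S=5+85/38·τ+-521/228·τ²+521/2052·τ³=2475/608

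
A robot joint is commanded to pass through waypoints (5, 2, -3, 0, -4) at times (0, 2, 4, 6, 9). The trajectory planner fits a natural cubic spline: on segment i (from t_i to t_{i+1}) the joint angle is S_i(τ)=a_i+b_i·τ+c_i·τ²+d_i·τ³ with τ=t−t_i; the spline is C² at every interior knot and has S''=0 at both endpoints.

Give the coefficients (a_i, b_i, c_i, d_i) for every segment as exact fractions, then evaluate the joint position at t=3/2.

Δ: Δ0=-3/2, Δ1=-5/2, Δ2=3/2, Δ3=-4/3
row 1: diag=8, rhs=-6; c'=1/4, d'=-3/4
row 2: denom=8−2·1/4=15/2; d'=(24−2·-3/4)/(15/2)=17/5
row 3: denom=10−2·4/15=142/15; d'=(-17−2·17/5)/(142/15)=-357/142
back: M3=-357/142
back: M2=17/5−4/15·-357/142=289/71
back: M1=-3/4−1/4·289/71=-251/142
M: M0=0, M1=-251/142, M2=289/71, M3=-357/142, M4=0
seg 0: a=5, c=M0/2=0, d=(M1−M0)/(6·2)=-251/1704, b=Δ0−h0·(2M0+M1)/6=-194/213
seg 1: a=2, c=M1/2=-251/284, d=(M2−M1)/(6·2)=829/1704, b=Δ1−h1·(2M1+M2)/6=-1141/426
seg 2: a=-3, c=M2/2=289/142, d=(M3−M2)/(6·2)=-935/1704, b=Δ2−h2·(2M2+M3)/6=-80/213
seg 3: a=0, c=M3/2=-357/284, d=(M4−M3)/(6·3)=119/852, b=Δ3−h3·(2M3+M4)/6=503/426
t_q=3/2 → seg 0, τ=3/2; S=5+-194/213·τ+0·τ²+-251/1704·τ³=14253/4544

  seg 0: a=5 b=-194/213 c=0 d=-251/1704
  seg 1: a=2 b=-1141/426 c=-251/284 d=829/1704
  seg 2: a=-3 b=-80/213 c=289/142 d=-935/1704
  seg 3: a=0 b=503/426 c=-357/284 d=119/852
S(3/2) = 14253/4544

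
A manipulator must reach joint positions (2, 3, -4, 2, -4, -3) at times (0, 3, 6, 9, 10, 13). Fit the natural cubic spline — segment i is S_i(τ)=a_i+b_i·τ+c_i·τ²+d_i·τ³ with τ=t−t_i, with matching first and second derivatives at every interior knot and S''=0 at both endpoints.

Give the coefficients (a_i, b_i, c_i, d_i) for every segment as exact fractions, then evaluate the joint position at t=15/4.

  seg 0: a=2 b=1375/849 c=0 d=-364/2547
  seg 1: a=3 b=-1901/849 c=-364/283 d=3196/7641
  seg 2: a=-4 b=1135/849 c=2104/849 d=-5749/7641
  seg 3: a=2 b=-3488/849 c=-1215/283 d=2039/849
  seg 4: a=-4 b=-4661/849 c=824/283 d=-824/2547
S(15/4) = 3503/4528

Δ: Δ0=1/3, Δ1=-7/3, Δ2=2, Δ3=-6, Δ4=1/3
row 1: diag=12, rhs=-16; c'=1/4, d'=-4/3
row 2: denom=12−3·1/4=45/4; d'=(26−3·-4/3)/(45/4)=8/3
row 3: denom=8−3·4/15=36/5; d'=(-48−3·8/3)/(36/5)=-70/9
row 4: denom=8−1·5/36=283/36; d'=(38−1·-70/9)/(283/36)=1648/283
back: M4=1648/283
back: M3=-70/9−5/36·1648/283=-2430/283
back: M2=8/3−4/15·-2430/283=4208/849
back: M1=-4/3−1/4·4208/849=-728/283
M: M0=0, M1=-728/283, M2=4208/849, M3=-2430/283, M4=1648/283, M5=0
seg 0: a=2, c=M0/2=0, d=(M1−M0)/(6·3)=-364/2547, b=Δ0−h0·(2M0+M1)/6=1375/849
seg 1: a=3, c=M1/2=-364/283, d=(M2−M1)/(6·3)=3196/7641, b=Δ1−h1·(2M1+M2)/6=-1901/849
seg 2: a=-4, c=M2/2=2104/849, d=(M3−M2)/(6·3)=-5749/7641, b=Δ2−h2·(2M2+M3)/6=1135/849
seg 3: a=2, c=M3/2=-1215/283, d=(M4−M3)/(6·1)=2039/849, b=Δ3−h3·(2M3+M4)/6=-3488/849
seg 4: a=-4, c=M4/2=824/283, d=(M5−M4)/(6·3)=-824/2547, b=Δ4−h4·(2M4+M5)/6=-4661/849
t_q=15/4 → seg 1, τ=3/4; S=3+-1901/849·τ+-364/283·τ²+3196/7641·τ³=3503/4528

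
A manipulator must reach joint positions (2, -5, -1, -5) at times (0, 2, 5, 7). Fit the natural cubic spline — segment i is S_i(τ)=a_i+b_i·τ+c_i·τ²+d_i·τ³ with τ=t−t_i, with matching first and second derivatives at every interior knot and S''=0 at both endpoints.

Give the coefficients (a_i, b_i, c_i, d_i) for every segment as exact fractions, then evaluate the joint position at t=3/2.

Δ: Δ0=-7/2, Δ1=4/3, Δ2=-2
row 1: diag=10, rhs=29; c'=3/10, d'=29/10
row 2: denom=10−3·3/10=91/10; d'=(-20−3·29/10)/(91/10)=-41/13
back: M2=-41/13
back: M1=29/10−3/10·-41/13=50/13
M: M0=0, M1=50/13, M2=-41/13, M3=0
seg 0: a=2, c=M0/2=0, d=(M1−M0)/(6·2)=25/78, b=Δ0−h0·(2M0+M1)/6=-373/78
seg 1: a=-5, c=M1/2=25/13, d=(M2−M1)/(6·3)=-7/18, b=Δ1−h1·(2M1+M2)/6=-73/78
seg 2: a=-1, c=M2/2=-41/26, d=(M3−M2)/(6·2)=41/156, b=Δ2−h2·(2M2+M3)/6=4/39
t_q=3/2 → seg 0, τ=3/2; S=2+-373/78·τ+0·τ²+25/78·τ³=-851/208

  seg 0: a=2 b=-373/78 c=0 d=25/78
  seg 1: a=-5 b=-73/78 c=25/13 d=-7/18
  seg 2: a=-1 b=4/39 c=-41/26 d=41/156
S(3/2) = -851/208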